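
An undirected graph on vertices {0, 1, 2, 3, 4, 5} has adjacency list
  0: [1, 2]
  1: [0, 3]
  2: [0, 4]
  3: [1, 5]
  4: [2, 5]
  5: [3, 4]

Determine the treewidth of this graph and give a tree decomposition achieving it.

Treewidth 2.
Bags: B1 = {0, 1, 3}  B2 = {0, 2, 3}  B3 = {2, 3, 4}  B4 = {3, 4, 5}
Tree: B1–B2, B2–B3, B3–B4

Every bag has size at most 3, so the width is 3 − 1 = 2 and tw(G) ≤ 2. For the lower bound, G contains the cycle 3–1–0–2–4–5–3, so G is not a forest; only forests have treewidth ≤ 1, hence tw(G) ≥ 2. Hence tw(G) = 2 exactly.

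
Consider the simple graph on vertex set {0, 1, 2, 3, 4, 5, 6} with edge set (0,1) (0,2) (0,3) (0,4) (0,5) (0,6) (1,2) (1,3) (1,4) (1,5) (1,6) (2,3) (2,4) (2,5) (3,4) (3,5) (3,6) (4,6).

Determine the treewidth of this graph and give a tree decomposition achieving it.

Treewidth 4.
One such decomposition:
Bags: B1 = {0, 1, 3, 4, 6}  B2 = {0, 1, 2, 3, 4}  B3 = {0, 1, 2, 3, 5}
Tree: B1–B2, B2–B3

Every bag has size at most 5, so the width is 5 − 1 = 4 and tw(G) ≤ 4. Conversely, {0, 1, 2, 3, 4} is a clique of size 5, and the vertices of any clique must share a bag in every tree decomposition; so some bag has ≥ 5 vertices and tw(G) ≥ 4. Therefore the treewidth is 4.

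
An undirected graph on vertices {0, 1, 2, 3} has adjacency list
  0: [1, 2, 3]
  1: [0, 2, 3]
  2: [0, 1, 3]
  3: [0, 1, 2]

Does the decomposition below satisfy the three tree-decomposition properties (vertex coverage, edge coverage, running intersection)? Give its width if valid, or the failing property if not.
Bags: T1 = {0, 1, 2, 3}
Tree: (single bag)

Yes; width 3.

Checking the three conditions: (i) the bags cover all of {0, 1, 2, 3}; (ii) for each edge, some bag contains both endpoints; (iii) the bags containing any fixed vertex form a subtree. All hold, so the decomposition is valid with width 4 − 1 = 3.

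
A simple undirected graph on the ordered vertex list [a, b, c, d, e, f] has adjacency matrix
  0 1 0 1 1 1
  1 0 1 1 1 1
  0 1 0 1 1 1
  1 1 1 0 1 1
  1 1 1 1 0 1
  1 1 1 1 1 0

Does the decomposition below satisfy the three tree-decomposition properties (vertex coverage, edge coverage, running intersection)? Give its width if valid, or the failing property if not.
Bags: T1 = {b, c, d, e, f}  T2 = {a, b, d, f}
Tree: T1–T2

No — edge (e,a) lies in no bag.

A tree decomposition must satisfy three properties: every vertex lies in some bag; for every edge, both endpoints lie together in some bag; and for every vertex, the bags containing it form a connected subtree. Here edge (e,a) lies in no bag, so the decomposition is invalid.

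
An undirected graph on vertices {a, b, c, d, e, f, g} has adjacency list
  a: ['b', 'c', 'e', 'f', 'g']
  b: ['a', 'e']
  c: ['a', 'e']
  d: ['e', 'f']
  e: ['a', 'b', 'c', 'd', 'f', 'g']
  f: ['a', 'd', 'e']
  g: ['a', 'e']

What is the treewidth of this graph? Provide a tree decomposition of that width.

Treewidth 2.
One such decomposition:
Bags: B1 = {a, c, e}  B2 = {a, b, e}  B3 = {a, e, g}  B4 = {a, e, f}  B5 = {d, e, f}
Tree: B1–B2, B2–B3, B2–B4, B4–B5

The largest bag has 3 vertices, giving width 2; this decomposition certifies tw(G) ≤ 2. On the other hand G contains the 3-clique {d, e, f}. A clique must lie in a single bag of any decomposition, so no decomposition can have width below 2. Combining the bounds, tw(G) = 2.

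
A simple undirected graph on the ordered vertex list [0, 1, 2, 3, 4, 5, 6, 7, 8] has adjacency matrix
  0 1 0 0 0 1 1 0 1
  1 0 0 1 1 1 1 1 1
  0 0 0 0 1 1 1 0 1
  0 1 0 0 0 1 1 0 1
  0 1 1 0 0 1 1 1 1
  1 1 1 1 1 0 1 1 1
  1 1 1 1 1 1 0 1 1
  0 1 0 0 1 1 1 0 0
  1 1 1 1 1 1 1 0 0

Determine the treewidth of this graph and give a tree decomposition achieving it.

Treewidth 4.
Bags: B1 = {0, 1, 5, 6, 8}  B2 = {1, 4, 5, 6, 8}  B3 = {1, 4, 5, 6, 7}  B4 = {1, 3, 5, 6, 8}  B5 = {2, 4, 5, 6, 8}
Tree: B1–B2, B2–B3, B1–B4, B2–B5

Every bag has size at most 5, so the width is 5 − 1 = 4 and tw(G) ≤ 4. For the lower bound, the 5 vertices {0, 1, 5, 6, 8} are pairwise adjacent, and any tree decomposition puts a clique entirely inside one bag — forcing width ≥ 4. The upper and lower bounds meet at 4, so that is the treewidth.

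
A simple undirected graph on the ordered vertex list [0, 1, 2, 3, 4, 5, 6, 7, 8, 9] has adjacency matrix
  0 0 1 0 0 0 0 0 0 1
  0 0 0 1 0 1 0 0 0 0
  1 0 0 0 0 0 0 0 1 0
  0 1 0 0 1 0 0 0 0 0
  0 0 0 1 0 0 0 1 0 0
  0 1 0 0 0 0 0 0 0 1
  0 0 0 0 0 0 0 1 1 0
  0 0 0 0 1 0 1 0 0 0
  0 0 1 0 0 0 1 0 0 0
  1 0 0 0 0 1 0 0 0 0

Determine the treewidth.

A width-2 tree decomposition is:
Bags: B1 = {6, 7, 8}  B2 = {2, 7, 8}  B3 = {0, 2, 7}  B4 = {0, 7, 9}  B5 = {5, 7, 9}  B6 = {1, 5, 7}  B7 = {1, 3, 7}  B8 = {3, 4, 7}
Tree: B1–B2, B2–B3, B3–B4, B4–B5, B5–B6, B6–B7, B7–B8
Each bag holds 3 vertices, so the decomposition has width 2, which upper-bounds the treewidth. For the lower bound, G contains the cycle 7–6–8–2–0–9–5–1–3–4–7, so G is not a forest; only forests have treewidth ≤ 1, hence tw(G) ≥ 2. Combining the bounds, tw(G) = 2.

2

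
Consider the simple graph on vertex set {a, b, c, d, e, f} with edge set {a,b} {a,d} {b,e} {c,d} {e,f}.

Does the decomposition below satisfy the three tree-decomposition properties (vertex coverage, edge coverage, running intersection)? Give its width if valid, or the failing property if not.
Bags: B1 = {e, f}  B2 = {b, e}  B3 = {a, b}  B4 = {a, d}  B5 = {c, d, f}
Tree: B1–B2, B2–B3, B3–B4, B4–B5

No — bags containing vertex f are not connected in the tree.

A tree decomposition must satisfy three properties: every vertex lies in some bag; for every edge, both endpoints lie together in some bag; and for every vertex, the bags containing it form a connected subtree. Here bags containing vertex f are not connected in the tree, so the decomposition is invalid.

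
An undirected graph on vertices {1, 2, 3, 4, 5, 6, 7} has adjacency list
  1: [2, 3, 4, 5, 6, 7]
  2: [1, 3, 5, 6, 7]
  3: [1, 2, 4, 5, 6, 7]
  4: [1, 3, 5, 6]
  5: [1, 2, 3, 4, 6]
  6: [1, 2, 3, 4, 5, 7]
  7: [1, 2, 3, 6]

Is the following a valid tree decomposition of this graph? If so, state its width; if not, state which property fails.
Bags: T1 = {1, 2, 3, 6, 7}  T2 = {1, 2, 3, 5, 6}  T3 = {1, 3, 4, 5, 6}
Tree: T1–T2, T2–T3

Yes; width 4.

Vertex coverage: the bags together contain {1, 2, 3, 4, 5, 6, 7}, the full vertex set. Edge coverage: each edge of G has both endpoints in at least one bag. Running intersection: for every vertex, the bags containing it form a connected subtree. All three properties hold, so this is a valid tree decomposition of width max|bag| − 1 = 4, and hence tw(G) ≤ 4.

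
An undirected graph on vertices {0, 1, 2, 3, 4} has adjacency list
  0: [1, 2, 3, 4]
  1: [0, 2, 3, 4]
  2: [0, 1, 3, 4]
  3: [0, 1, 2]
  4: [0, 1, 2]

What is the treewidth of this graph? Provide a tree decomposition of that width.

Every bag has size at most 4, so the width is 4 − 1 = 3 and tw(G) ≤ 3. For the lower bound, the 4 vertices {0, 1, 2, 3} are pairwise adjacent, and any tree decomposition puts a clique entirely inside one bag — forcing width ≥ 3. The upper and lower bounds meet at 3, so that is the treewidth.

Treewidth 3.
Bags: B1 = {0, 1, 2, 4}  B2 = {0, 1, 2, 3}
Tree: B1–B2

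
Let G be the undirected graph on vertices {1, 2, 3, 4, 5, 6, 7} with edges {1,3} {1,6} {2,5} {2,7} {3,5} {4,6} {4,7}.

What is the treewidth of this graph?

A width-2 tree decomposition is:
Bags: B1 = {2, 4, 7}  B2 = {2, 4, 5}  B3 = {3, 4, 5}  B4 = {1, 3, 4}  B5 = {1, 4, 6}
Tree: B1–B2, B2–B3, B3–B4, B4–B5
Every bag has size at most 3, so the width is 3 − 1 = 2 and tw(G) ≤ 2. The edges 4–7–2–5–3–1–6–4 form a cycle, so G is not a tree and its treewidth is at least 2. Combining the bounds, tw(G) = 2.

2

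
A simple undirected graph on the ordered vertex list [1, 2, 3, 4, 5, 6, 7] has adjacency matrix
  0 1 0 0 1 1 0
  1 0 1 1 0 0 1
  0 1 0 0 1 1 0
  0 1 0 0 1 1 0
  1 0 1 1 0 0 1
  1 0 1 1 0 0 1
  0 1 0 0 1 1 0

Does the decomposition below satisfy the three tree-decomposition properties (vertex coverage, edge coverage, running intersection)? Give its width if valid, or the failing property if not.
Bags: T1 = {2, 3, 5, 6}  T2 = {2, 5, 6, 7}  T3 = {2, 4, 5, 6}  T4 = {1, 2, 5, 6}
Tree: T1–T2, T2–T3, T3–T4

Yes; width 3.

Checking the three conditions: (i) the bags cover all of {1, 2, 3, 4, 5, 6, 7}; (ii) for each edge, some bag contains both endpoints; (iii) the bags containing any fixed vertex form a subtree. All hold, so the decomposition is valid with width 4 − 1 = 3.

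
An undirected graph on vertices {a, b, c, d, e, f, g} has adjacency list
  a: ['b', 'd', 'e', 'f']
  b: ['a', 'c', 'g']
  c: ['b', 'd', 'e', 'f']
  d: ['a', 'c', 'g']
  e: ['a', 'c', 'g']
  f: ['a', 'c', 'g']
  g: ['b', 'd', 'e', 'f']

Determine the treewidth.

3

A width-3 tree decomposition is:
Bags: B1 = {a, b, c, g}  B2 = {a, c, d, g}  B3 = {a, c, e, g}  B4 = {a, c, f, g}
Tree: B1–B2, B2–B3, B3–B4
The largest bag has 4 vertices, giving width 3; this decomposition certifies tw(G) ≤ 3. For the lower bound: the 4 vertex sets {b,g}, {a,d}, {c}, {e} are disjoint, each induces a connected subgraph, and every pair is joined by at least one edge of G. Contracting each set to a single vertex therefore yields K_{4} as a minor, and since treewidth is minor-monotone, tw(G) ≥ tw(K_{4}) = 3. The upper and lower bounds meet at 3, so that is the treewidth.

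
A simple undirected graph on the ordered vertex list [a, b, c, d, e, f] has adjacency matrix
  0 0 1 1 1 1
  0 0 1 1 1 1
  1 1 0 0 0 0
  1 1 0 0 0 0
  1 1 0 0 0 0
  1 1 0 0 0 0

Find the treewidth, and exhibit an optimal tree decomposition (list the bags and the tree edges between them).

Treewidth 2.
One such decomposition:
Bags: B1 = {a, b, f}  B2 = {a, b, c}  B3 = {a, b, e}  B4 = {a, b, d}
Tree: B1–B2, B2–B3, B3–B4

Each bag holds 3 vertices, so the decomposition has width 2, which upper-bounds the treewidth. For the lower bound, G contains the cycle b–f–a–c–b, so G is not a forest; only forests have treewidth ≤ 1, hence tw(G) ≥ 2. The upper and lower bounds meet at 2, so that is the treewidth.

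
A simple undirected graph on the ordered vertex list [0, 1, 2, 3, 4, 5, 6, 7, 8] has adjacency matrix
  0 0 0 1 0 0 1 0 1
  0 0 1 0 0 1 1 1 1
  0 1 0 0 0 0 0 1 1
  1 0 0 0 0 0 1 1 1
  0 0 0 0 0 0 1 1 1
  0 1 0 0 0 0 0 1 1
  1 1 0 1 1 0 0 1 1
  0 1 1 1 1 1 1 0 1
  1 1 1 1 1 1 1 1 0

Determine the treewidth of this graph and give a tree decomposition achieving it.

Treewidth 3.
Bags: B1 = {3, 6, 7, 8}  B2 = {0, 3, 6, 8}  B3 = {4, 6, 7, 8}  B4 = {1, 6, 7, 8}  B5 = {1, 5, 7, 8}  B6 = {1, 2, 7, 8}
Tree: B1–B2, B1–B3, B3–B4, B4–B5, B5–B6

The largest bag has 4 vertices, giving width 3; this decomposition certifies tw(G) ≤ 3. For the lower bound, the 4 vertices {0, 3, 6, 8} are pairwise adjacent, and any tree decomposition puts a clique entirely inside one bag — forcing width ≥ 3. Combining the bounds, tw(G) = 3.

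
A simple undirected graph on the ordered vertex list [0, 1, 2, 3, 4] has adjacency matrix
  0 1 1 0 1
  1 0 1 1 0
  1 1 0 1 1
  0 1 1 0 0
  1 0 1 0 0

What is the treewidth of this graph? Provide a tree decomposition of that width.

The largest bag has 3 vertices, giving width 2; this decomposition certifies tw(G) ≤ 2. Conversely, {0, 1, 2} is a clique of size 3, and the vertices of any clique must share a bag in every tree decomposition; so some bag has ≥ 3 vertices and tw(G) ≥ 2. Therefore the treewidth is 2.

Treewidth 2.
One such decomposition:
Bags: B1 = {0, 1, 2}  B2 = {1, 2, 3}  B3 = {0, 2, 4}
Tree: B1–B2, B1–B3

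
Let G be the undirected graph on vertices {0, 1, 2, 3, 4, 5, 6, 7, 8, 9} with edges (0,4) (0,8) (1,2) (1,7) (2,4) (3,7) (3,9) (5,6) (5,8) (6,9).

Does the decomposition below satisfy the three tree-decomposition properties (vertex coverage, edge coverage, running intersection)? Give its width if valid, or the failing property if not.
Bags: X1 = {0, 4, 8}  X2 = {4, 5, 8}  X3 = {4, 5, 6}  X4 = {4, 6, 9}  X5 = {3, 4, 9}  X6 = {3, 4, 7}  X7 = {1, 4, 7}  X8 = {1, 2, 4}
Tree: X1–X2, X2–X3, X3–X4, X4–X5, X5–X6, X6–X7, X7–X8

Yes; width 2.

Vertex coverage: the bags together contain {0, 1, 2, 3, 4, 5, 6, 7, 8, 9}, the full vertex set. Edge coverage: each edge of G has both endpoints in at least one bag. Running intersection: for every vertex, the bags containing it form a connected subtree. All three properties hold, so this is a valid tree decomposition of width max|bag| − 1 = 2, and hence tw(G) ≤ 2.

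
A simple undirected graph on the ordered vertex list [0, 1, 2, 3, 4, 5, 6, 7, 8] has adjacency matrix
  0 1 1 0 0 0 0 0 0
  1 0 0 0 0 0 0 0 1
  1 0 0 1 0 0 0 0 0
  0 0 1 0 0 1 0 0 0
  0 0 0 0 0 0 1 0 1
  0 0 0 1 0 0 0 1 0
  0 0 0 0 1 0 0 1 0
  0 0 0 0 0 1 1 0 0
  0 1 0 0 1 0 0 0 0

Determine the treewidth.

A width-2 tree decomposition is:
Bags: B1 = {0, 1, 2}  B2 = {1, 2, 8}  B3 = {2, 4, 8}  B4 = {2, 4, 6}  B5 = {2, 6, 7}  B6 = {2, 5, 7}  B7 = {2, 3, 5}
Tree: B1–B2, B2–B3, B3–B4, B4–B5, B5–B6, B6–B7
The largest bag has 3 vertices, giving width 2; this decomposition certifies tw(G) ≤ 2. Since 2–0–1–8–4–6–7–5–3–2 is a cycle in G, G is not acyclic. Forests are exactly the graphs of treewidth ≤ 1, so tw(G) ≥ 2. Combining the bounds, tw(G) = 2.

2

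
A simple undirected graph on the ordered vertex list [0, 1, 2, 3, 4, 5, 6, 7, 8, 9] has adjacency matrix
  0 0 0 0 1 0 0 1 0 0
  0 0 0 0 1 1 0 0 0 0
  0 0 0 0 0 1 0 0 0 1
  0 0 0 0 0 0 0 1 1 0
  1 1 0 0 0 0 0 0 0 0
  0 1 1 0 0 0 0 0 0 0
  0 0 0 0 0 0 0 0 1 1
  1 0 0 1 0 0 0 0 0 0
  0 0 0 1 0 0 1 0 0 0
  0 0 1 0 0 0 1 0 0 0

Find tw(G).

A width-2 tree decomposition is:
Bags: B1 = {1, 4, 5}  B2 = {0, 4, 5}  B3 = {0, 5, 7}  B4 = {3, 5, 7}  B5 = {3, 5, 8}  B6 = {5, 6, 8}  B7 = {5, 6, 9}  B8 = {2, 5, 9}
Tree: B1–B2, B2–B3, B3–B4, B4–B5, B5–B6, B6–B7, B7–B8
Every bag has size at most 3, so the width is 3 − 1 = 2 and tw(G) ≤ 2. Since 5–1–4–0–7–3–8–6–9–2–5 is a cycle in G, G is not acyclic. Forests are exactly the graphs of treewidth ≤ 1, so tw(G) ≥ 2. Combining the bounds, tw(G) = 2.

2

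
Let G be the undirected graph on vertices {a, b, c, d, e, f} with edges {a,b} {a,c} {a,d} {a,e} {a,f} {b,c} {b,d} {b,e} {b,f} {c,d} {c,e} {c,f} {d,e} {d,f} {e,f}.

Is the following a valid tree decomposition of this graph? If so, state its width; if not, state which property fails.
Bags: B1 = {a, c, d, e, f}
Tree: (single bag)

A tree decomposition must satisfy three properties: every vertex lies in some bag; for every edge, both endpoints lie together in some bag; and for every vertex, the bags containing it form a connected subtree. Here vertex b appears in no bag, so the decomposition is invalid.

No — vertex b appears in no bag.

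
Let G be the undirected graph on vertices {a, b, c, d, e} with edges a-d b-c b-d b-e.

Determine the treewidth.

A width-1 tree decomposition is:
Bags: B1 = {b, d}  B2 = {b, e}  B3 = {b, c}  B4 = {a, d}
Tree: B1–B2, B1–B3, B1–B4
The largest bag has 2 vertices, giving width 1; this decomposition certifies tw(G) ≤ 1. Any graph with an edge has treewidth ≥ 1, and G has the edge d–b. Therefore the treewidth is 1.

1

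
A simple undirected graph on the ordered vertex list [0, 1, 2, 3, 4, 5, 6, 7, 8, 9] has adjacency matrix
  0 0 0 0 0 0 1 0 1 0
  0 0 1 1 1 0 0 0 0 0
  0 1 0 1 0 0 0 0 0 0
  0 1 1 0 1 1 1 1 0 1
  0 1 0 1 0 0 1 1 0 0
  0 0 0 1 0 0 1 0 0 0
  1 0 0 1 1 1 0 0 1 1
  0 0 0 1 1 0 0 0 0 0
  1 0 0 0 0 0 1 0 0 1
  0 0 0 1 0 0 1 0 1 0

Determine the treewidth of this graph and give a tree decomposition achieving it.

Each bag holds 3 vertices, so the decomposition has width 2, which upper-bounds the treewidth. For the lower bound, the 3 vertices {0, 6, 8} are pairwise adjacent, and any tree decomposition puts a clique entirely inside one bag — forcing width ≥ 2. Therefore the treewidth is 2.

Treewidth 2.
One such decomposition:
Bags: B1 = {3, 4, 6}  B2 = {1, 3, 4}  B3 = {3, 6, 9}  B4 = {3, 4, 7}  B5 = {1, 2, 3}  B6 = {6, 8, 9}  B7 = {0, 6, 8}  B8 = {3, 5, 6}
Tree: B1–B2, B1–B3, B1–B4, B2–B5, B3–B6, B6–B7, B1–B8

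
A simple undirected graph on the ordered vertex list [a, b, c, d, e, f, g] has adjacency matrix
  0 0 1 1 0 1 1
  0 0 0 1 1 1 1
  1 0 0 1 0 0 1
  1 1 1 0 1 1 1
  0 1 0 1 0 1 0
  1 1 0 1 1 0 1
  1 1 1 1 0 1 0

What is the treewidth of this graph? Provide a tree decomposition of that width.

Each bag holds 4 vertices, so the decomposition has width 3, which upper-bounds the treewidth. Conversely, {a, c, d, g} is a clique of size 4, and the vertices of any clique must share a bag in every tree decomposition; so some bag has ≥ 4 vertices and tw(G) ≥ 3. Therefore the treewidth is 3.

Treewidth 3.
One optimal decomposition is:
Bags: B1 = {a, c, d, g}  B2 = {a, d, f, g}  B3 = {b, d, f, g}  B4 = {b, d, e, f}
Tree: B1–B2, B2–B3, B3–B4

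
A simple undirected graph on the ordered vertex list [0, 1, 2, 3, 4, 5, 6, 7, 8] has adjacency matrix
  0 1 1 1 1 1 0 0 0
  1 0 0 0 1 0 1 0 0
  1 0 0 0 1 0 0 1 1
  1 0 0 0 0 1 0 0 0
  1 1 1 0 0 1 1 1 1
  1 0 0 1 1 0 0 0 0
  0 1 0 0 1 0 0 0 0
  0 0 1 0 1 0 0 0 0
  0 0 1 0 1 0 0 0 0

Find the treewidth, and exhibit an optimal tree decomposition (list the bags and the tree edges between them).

Treewidth 2.
One optimal decomposition is:
Bags: B1 = {0, 1, 4}  B2 = {0, 2, 4}  B3 = {2, 4, 7}  B4 = {1, 4, 6}  B5 = {2, 4, 8}  B6 = {0, 4, 5}  B7 = {0, 3, 5}
Tree: B1–B2, B2–B3, B1–B4, B2–B5, B2–B6, B6–B7

Every bag has size at most 3, so the width is 3 − 1 = 2 and tw(G) ≤ 2. On the other hand G contains the 3-clique {0, 3, 5}. A clique must lie in a single bag of any decomposition, so no decomposition can have width below 2. Combining the bounds, tw(G) = 2.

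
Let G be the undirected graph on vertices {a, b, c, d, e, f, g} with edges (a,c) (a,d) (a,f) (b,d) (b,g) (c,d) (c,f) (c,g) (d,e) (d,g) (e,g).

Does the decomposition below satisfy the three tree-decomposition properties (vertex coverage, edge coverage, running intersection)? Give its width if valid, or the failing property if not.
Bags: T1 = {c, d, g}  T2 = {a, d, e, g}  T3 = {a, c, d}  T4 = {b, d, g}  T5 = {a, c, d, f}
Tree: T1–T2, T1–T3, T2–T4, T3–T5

A tree decomposition must satisfy three properties: every vertex lies in some bag; for every edge, both endpoints lie together in some bag; and for every vertex, the bags containing it form a connected subtree. Here bags containing vertex a are not connected in the tree, so the decomposition is invalid.

No — bags containing vertex a are not connected in the tree.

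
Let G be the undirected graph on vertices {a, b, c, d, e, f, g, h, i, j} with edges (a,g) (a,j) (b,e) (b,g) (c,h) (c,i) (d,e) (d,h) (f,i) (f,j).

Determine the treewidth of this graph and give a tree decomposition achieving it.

Treewidth 2.
Bags: B1 = {a, f, j}  B2 = {a, f, g}  B3 = {b, f, g}  B4 = {b, e, f}  B5 = {d, e, f}  B6 = {d, f, h}  B7 = {c, f, h}  B8 = {c, f, i}
Tree: B1–B2, B2–B3, B3–B4, B4–B5, B5–B6, B6–B7, B7–B8

Each bag holds 3 vertices, so the decomposition has width 2, which upper-bounds the treewidth. The edges f–j–a–g–b–e–d–h–c–i–f form a cycle, so G is not a tree and its treewidth is at least 2. Hence tw(G) = 2 exactly.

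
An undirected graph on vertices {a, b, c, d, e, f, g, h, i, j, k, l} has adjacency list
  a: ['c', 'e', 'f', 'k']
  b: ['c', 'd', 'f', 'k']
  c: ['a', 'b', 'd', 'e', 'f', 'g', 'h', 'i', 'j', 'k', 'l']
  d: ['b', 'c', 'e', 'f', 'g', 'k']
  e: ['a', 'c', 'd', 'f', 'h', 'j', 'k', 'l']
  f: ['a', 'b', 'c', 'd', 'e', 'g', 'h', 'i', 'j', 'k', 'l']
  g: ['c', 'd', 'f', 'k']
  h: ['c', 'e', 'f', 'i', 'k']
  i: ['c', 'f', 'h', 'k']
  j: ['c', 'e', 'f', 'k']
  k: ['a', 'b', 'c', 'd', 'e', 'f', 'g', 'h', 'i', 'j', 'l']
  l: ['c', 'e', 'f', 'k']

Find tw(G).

4

A width-4 tree decomposition is:
Bags: B1 = {c, e, f, h, k}  B2 = {c, d, e, f, k}  B3 = {b, c, d, f, k}  B4 = {c, e, f, k, l}  B5 = {c, d, f, g, k}  B6 = {c, e, f, j, k}  B7 = {a, c, e, f, k}  B8 = {c, f, h, i, k}
Tree: B1–B2, B2–B3, B2–B4, B3–B5, B2–B6, B4–B7, B1–B8
The largest bag has 5 vertices, giving width 4; this decomposition certifies tw(G) ≤ 4. For the lower bound, the 5 vertices {c, d, f, g, k} are pairwise adjacent, and any tree decomposition puts a clique entirely inside one bag — forcing width ≥ 4. Therefore the treewidth is 4.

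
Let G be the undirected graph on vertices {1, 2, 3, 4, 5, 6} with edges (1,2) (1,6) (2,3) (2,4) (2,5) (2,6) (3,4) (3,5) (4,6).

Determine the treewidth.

A width-2 tree decomposition is:
Bags: B1 = {2, 3, 4}  B2 = {2, 3, 5}  B3 = {2, 4, 6}  B4 = {1, 2, 6}
Tree: B1–B2, B1–B3, B3–B4
Each bag holds 3 vertices, so the decomposition has width 2, which upper-bounds the treewidth. Conversely, {1, 2, 6} is a clique of size 3, and the vertices of any clique must share a bag in every tree decomposition; so some bag has ≥ 3 vertices and tw(G) ≥ 2. Combining the bounds, tw(G) = 2.

2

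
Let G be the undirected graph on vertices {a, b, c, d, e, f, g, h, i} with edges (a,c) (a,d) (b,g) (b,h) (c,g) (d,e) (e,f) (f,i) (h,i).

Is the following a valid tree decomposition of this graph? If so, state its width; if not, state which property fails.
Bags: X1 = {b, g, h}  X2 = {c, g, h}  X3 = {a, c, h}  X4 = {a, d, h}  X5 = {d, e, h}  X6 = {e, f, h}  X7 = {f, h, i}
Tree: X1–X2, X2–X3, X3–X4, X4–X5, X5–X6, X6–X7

Yes; width 2.

Every vertex of G appears in some bag (union = {a, b, c, d, e, f, g, h, i}); every edge is covered by a bag; and for each vertex v the set of bags containing v is connected in the bag tree. The decomposition is therefore valid. The largest bag has 3 vertices, so the width is 2.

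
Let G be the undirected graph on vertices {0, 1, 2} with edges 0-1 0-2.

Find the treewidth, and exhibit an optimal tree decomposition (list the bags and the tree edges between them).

Treewidth 1.
Bags: B1 = {0, 1}  B2 = {0, 2}
Tree: B1–B2

Every bag has size at most 2, so the width is 2 − 1 = 1 and tw(G) ≤ 1. G has an edge, so its treewidth is at least 1. Hence tw(G) = 1 exactly.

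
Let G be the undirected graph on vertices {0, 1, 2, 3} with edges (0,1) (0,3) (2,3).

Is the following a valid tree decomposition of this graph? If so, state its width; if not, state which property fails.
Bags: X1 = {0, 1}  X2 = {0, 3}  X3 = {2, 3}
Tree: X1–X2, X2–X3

Yes; width 1.

Vertex coverage: the bags together contain {0, 1, 2, 3}, the full vertex set. Edge coverage: each edge of G has both endpoints in at least one bag. Running intersection: for every vertex, the bags containing it form a connected subtree. All three properties hold, so this is a valid tree decomposition of width max|bag| − 1 = 1, and hence tw(G) ≤ 1.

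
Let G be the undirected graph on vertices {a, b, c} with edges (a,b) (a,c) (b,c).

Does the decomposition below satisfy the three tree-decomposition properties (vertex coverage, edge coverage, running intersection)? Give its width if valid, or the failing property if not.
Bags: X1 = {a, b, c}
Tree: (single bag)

Vertex coverage: the bags together contain {a, b, c}, the full vertex set. Edge coverage: each edge of G has both endpoints in at least one bag. Running intersection: for every vertex, the bags containing it form a connected subtree. All three properties hold, so this is a valid tree decomposition of width max|bag| − 1 = 2, and hence tw(G) ≤ 2.

Yes; width 2.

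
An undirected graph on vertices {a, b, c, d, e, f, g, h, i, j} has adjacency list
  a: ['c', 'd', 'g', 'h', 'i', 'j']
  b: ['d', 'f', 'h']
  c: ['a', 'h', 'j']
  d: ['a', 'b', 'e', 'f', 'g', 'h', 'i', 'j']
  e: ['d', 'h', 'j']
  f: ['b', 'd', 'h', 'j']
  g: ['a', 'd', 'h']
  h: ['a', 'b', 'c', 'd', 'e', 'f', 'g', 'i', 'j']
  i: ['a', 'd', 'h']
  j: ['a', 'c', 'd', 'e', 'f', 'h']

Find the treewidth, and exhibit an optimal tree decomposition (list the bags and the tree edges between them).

Each bag holds 4 vertices, so the decomposition has width 3, which upper-bounds the treewidth. On the other hand G contains the 4-clique {a, d, g, h}. A clique must lie in a single bag of any decomposition, so no decomposition can have width below 3. Therefore the treewidth is 3.

Treewidth 3.
Bags: B1 = {a, d, h, j}  B2 = {d, f, h, j}  B3 = {a, c, h, j}  B4 = {b, d, f, h}  B5 = {d, e, h, j}  B6 = {a, d, h, i}  B7 = {a, d, g, h}
Tree: B1–B2, B1–B3, B2–B4, B2–B5, B1–B6, B1–B7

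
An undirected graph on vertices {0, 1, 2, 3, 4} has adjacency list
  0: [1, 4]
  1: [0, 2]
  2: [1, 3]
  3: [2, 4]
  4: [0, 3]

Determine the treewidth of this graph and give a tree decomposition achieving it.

Each bag holds 3 vertices, so the decomposition has width 2, which upper-bounds the treewidth. Since 3–2–1–0–4–3 is a cycle in G, G is not acyclic. Forests are exactly the graphs of treewidth ≤ 1, so tw(G) ≥ 2. Combining the bounds, tw(G) = 2.

Treewidth 2.
Bags: B1 = {1, 2, 3}  B2 = {0, 1, 3}  B3 = {0, 3, 4}
Tree: B1–B2, B2–B3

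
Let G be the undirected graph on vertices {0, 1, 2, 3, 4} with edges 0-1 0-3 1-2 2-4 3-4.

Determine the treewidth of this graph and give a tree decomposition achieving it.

Treewidth 2.
Bags: B1 = {0, 3, 4}  B2 = {0, 1, 4}  B3 = {1, 2, 4}
Tree: B1–B2, B2–B3

Every bag has size at most 3, so the width is 3 − 1 = 2 and tw(G) ≤ 2. Since 4–3–0–1–2–4 is a cycle in G, G is not acyclic. Forests are exactly the graphs of treewidth ≤ 1, so tw(G) ≥ 2. Hence tw(G) = 2 exactly.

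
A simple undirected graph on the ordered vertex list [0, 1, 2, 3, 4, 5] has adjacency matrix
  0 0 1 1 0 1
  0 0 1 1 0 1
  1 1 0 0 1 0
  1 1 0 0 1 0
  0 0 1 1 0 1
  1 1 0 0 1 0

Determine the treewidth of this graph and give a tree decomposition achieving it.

Every bag has size at most 4, so the width is 4 − 1 = 3 and tw(G) ≤ 3. For the lower bound: the 4 vertex sets {1,2}, {0,3}, {4}, {5} are disjoint, each induces a connected subgraph, and every pair is joined by at least one edge of G. Contracting each set to a single vertex therefore yields K_{4} as a minor, and since treewidth is minor-monotone, tw(G) ≥ tw(K_{4}) = 3. Therefore the treewidth is 3.

Treewidth 3.
One such decomposition:
Bags: B1 = {0, 1, 2, 4}  B2 = {0, 1, 3, 4}  B3 = {0, 1, 4, 5}
Tree: B1–B2, B2–B3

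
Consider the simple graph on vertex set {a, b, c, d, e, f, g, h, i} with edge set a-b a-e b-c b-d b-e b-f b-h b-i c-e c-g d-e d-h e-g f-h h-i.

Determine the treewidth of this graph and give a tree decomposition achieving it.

Treewidth 2.
Bags: B1 = {b, h, i}  B2 = {b, d, h}  B3 = {b, d, e}  B4 = {a, b, e}  B5 = {b, f, h}  B6 = {b, c, e}  B7 = {c, e, g}
Tree: B1–B2, B2–B3, B3–B4, B1–B5, B4–B6, B6–B7

Each bag holds 3 vertices, so the decomposition has width 2, which upper-bounds the treewidth. For the lower bound, the 3 vertices {c, e, g} are pairwise adjacent, and any tree decomposition puts a clique entirely inside one bag — forcing width ≥ 2. Combining the bounds, tw(G) = 2.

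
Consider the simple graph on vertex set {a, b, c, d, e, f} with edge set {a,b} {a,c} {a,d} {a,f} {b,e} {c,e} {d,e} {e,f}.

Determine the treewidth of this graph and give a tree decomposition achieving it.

Treewidth 2.
One such decomposition:
Bags: B1 = {a, e, f}  B2 = {a, d, e}  B3 = {a, b, e}  B4 = {a, c, e}
Tree: B1–B2, B2–B3, B3–B4

Every bag has size at most 3, so the width is 3 − 1 = 2 and tw(G) ≤ 2. Since e–f–a–d–e is a cycle in G, G is not acyclic. Forests are exactly the graphs of treewidth ≤ 1, so tw(G) ≥ 2. Hence tw(G) = 2 exactly.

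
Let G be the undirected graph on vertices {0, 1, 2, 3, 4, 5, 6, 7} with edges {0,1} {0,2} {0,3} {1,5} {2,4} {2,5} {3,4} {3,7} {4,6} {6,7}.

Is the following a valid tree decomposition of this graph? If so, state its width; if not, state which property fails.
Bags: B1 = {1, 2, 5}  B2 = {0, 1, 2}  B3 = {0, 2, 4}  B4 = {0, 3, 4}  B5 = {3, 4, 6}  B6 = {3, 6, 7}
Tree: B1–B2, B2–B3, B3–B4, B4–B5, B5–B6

Yes; width 2.

Vertex coverage: the bags together contain {0, 1, 2, 3, 4, 5, 6, 7}, the full vertex set. Edge coverage: each edge of G has both endpoints in at least one bag. Running intersection: for every vertex, the bags containing it form a connected subtree. All three properties hold, so this is a valid tree decomposition of width max|bag| − 1 = 2, and hence tw(G) ≤ 2.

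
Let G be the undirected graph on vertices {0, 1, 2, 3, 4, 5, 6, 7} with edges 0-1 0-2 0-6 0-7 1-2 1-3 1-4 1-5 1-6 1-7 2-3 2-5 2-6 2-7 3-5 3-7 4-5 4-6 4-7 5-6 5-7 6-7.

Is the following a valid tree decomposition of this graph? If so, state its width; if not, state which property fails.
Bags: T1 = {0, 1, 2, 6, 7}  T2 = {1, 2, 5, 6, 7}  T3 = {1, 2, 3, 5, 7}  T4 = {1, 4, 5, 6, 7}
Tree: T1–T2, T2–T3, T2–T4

Yes; width 4.

Every vertex of G appears in some bag (union = {0, 1, 2, 3, 4, 5, 6, 7}); every edge is covered by a bag; and for each vertex v the set of bags containing v is connected in the bag tree. The decomposition is therefore valid. The largest bag has 5 vertices, so the width is 4.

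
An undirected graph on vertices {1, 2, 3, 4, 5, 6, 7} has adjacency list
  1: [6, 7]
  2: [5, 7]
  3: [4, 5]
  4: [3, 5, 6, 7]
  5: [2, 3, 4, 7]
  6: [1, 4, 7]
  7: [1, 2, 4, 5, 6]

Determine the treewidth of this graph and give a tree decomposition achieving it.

Each bag holds 3 vertices, so the decomposition has width 2, which upper-bounds the treewidth. On the other hand G contains the 3-clique {3, 4, 5}. A clique must lie in a single bag of any decomposition, so no decomposition can have width below 2. Combining the bounds, tw(G) = 2.

Treewidth 2.
One optimal decomposition is:
Bags: B1 = {3, 4, 5}  B2 = {4, 5, 7}  B3 = {4, 6, 7}  B4 = {1, 6, 7}  B5 = {2, 5, 7}
Tree: B1–B2, B2–B3, B3–B4, B2–B5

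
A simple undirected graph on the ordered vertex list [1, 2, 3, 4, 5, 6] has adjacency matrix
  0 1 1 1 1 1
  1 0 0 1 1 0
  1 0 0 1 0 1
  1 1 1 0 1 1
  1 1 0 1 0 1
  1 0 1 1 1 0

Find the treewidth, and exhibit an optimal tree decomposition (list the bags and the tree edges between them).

Treewidth 3.
Bags: B1 = {1, 3, 4, 6}  B2 = {1, 4, 5, 6}  B3 = {1, 2, 4, 5}
Tree: B1–B2, B2–B3

Each bag holds 4 vertices, so the decomposition has width 3, which upper-bounds the treewidth. Conversely, {1, 3, 4, 6} is a clique of size 4, and the vertices of any clique must share a bag in every tree decomposition; so some bag has ≥ 4 vertices and tw(G) ≥ 3. The upper and lower bounds meet at 3, so that is the treewidth.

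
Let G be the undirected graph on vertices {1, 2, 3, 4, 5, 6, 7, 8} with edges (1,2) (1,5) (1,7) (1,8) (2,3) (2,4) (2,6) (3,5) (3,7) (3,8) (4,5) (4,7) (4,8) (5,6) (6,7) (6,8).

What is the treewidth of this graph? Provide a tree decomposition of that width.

Treewidth 4.
One optimal decomposition is:
Bags: B1 = {2, 5, 6, 7, 8}  B2 = {2, 3, 5, 7, 8}  B3 = {1, 2, 5, 7, 8}  B4 = {2, 4, 5, 7, 8}
Tree: B1–B2, B2–B3, B3–B4

The largest bag has 5 vertices, giving width 4; this decomposition certifies tw(G) ≤ 4. For the lower bound: the 5 vertex sets {6,8}, {3,5}, {1,7}, {2}, {4} are disjoint, each induces a connected subgraph, and every pair is joined by at least one edge of G. Contracting each set to a single vertex therefore yields K_{5} as a minor, and since treewidth is minor-monotone, tw(G) ≥ tw(K_{5}) = 4. Hence tw(G) = 4 exactly.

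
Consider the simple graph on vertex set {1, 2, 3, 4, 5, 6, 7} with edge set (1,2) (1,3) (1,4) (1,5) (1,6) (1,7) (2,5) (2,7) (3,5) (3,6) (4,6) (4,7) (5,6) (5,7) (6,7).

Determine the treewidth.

A width-3 tree decomposition is:
Bags: B1 = {1, 5, 6, 7}  B2 = {1, 3, 5, 6}  B3 = {1, 2, 5, 7}  B4 = {1, 4, 6, 7}
Tree: B1–B2, B1–B3, B1–B4
Each bag holds 4 vertices, so the decomposition has width 3, which upper-bounds the treewidth. Conversely, {1, 4, 6, 7} is a clique of size 4, and the vertices of any clique must share a bag in every tree decomposition; so some bag has ≥ 4 vertices and tw(G) ≥ 3. Therefore the treewidth is 3.

3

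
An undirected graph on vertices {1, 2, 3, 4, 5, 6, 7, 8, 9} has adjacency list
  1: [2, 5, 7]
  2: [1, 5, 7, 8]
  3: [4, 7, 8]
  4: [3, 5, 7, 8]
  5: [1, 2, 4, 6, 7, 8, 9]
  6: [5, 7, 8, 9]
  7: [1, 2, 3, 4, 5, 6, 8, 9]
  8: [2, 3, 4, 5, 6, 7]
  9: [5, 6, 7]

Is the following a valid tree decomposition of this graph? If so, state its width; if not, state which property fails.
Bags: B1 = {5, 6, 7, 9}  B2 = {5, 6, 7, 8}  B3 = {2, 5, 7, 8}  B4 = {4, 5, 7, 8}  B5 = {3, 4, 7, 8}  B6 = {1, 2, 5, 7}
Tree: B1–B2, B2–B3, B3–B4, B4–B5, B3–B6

Every vertex of G appears in some bag (union = {1, 2, 3, 4, 5, 6, 7, 8, 9}); every edge is covered by a bag; and for each vertex v the set of bags containing v is connected in the bag tree. The decomposition is therefore valid. The largest bag has 4 vertices, so the width is 3.

Yes; width 3.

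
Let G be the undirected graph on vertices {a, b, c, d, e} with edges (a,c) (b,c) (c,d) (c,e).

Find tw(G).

A width-1 tree decomposition is:
Bags: B1 = {c, e}  B2 = {b, c}  B3 = {c, d}  B4 = {a, c}
Tree: B1–B2, B2–B3, B2–B4
Each bag holds 2 vertices, so the decomposition has width 1, which upper-bounds the treewidth. Any graph with an edge has treewidth ≥ 1, and G has the edge e–c. Combining the bounds, tw(G) = 1.

1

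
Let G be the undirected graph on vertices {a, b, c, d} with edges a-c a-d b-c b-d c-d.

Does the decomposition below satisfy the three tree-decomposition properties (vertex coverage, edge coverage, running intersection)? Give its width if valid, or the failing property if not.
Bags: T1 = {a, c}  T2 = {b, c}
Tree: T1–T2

No — vertex d appears in no bag.

A tree decomposition must satisfy three properties: every vertex lies in some bag; for every edge, both endpoints lie together in some bag; and for every vertex, the bags containing it form a connected subtree. Here vertex d appears in no bag, so the decomposition is invalid.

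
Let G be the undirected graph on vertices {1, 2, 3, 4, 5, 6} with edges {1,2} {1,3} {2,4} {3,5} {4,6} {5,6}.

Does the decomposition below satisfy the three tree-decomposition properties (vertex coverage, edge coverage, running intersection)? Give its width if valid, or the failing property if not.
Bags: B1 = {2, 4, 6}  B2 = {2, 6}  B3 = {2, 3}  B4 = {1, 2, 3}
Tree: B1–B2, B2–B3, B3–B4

No — vertex 5 appears in no bag.

A tree decomposition must satisfy three properties: every vertex lies in some bag; for every edge, both endpoints lie together in some bag; and for every vertex, the bags containing it form a connected subtree. Here vertex 5 appears in no bag, so the decomposition is invalid.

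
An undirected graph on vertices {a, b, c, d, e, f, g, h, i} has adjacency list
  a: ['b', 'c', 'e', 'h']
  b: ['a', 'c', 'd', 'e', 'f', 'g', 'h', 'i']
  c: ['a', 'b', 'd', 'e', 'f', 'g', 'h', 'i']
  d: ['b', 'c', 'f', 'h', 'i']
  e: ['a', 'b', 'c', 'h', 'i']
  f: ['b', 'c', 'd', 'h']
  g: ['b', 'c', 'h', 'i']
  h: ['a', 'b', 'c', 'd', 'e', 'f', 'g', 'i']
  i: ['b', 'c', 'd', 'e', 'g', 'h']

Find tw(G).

A width-4 tree decomposition is:
Bags: B1 = {b, c, d, h, i}  B2 = {b, c, e, h, i}  B3 = {b, c, g, h, i}  B4 = {b, c, d, f, h}  B5 = {a, b, c, e, h}
Tree: B1–B2, B1–B3, B1–B4, B2–B5
Each bag holds 5 vertices, so the decomposition has width 4, which upper-bounds the treewidth. On the other hand G contains the 5-clique {a, b, c, e, h}. A clique must lie in a single bag of any decomposition, so no decomposition can have width below 4. Combining the bounds, tw(G) = 4.

4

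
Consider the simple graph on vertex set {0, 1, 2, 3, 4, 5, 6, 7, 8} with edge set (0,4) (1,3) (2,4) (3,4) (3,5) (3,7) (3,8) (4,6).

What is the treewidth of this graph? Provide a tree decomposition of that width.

Each bag holds 2 vertices, so the decomposition has width 1, which upper-bounds the treewidth. Any graph with an edge has treewidth ≥ 1, and G has the edge 3–4. Therefore the treewidth is 1.

Treewidth 1.
One such decomposition:
Bags: B1 = {3, 4}  B2 = {3, 5}  B3 = {3, 7}  B4 = {2, 4}  B5 = {0, 4}  B6 = {1, 3}  B7 = {3, 8}  B8 = {4, 6}
Tree: B1–B2, B2–B3, B1–B4, B1–B5, B3–B6, B6–B7, B1–B8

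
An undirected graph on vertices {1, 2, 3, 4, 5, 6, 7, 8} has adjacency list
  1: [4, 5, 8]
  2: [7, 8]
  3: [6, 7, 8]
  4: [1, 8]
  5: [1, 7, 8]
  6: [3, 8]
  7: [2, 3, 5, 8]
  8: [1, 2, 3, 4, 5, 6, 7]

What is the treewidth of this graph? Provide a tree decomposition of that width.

Every bag has size at most 3, so the width is 3 − 1 = 2 and tw(G) ≤ 2. Conversely, {1, 4, 8} is a clique of size 3, and the vertices of any clique must share a bag in every tree decomposition; so some bag has ≥ 3 vertices and tw(G) ≥ 2. The upper and lower bounds meet at 2, so that is the treewidth.

Treewidth 2.
Bags: B1 = {2, 7, 8}  B2 = {5, 7, 8}  B3 = {3, 7, 8}  B4 = {1, 5, 8}  B5 = {1, 4, 8}  B6 = {3, 6, 8}
Tree: B1–B2, B1–B3, B2–B4, B4–B5, B3–B6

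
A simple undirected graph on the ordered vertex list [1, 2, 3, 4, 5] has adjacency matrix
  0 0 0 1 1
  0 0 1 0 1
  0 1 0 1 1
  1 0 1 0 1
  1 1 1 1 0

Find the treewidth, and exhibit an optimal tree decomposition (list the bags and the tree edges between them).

Each bag holds 3 vertices, so the decomposition has width 2, which upper-bounds the treewidth. For the lower bound, the 3 vertices {1, 4, 5} are pairwise adjacent, and any tree decomposition puts a clique entirely inside one bag — forcing width ≥ 2. Hence tw(G) = 2 exactly.

Treewidth 2.
Bags: B1 = {3, 4, 5}  B2 = {1, 4, 5}  B3 = {2, 3, 5}
Tree: B1–B2, B1–B3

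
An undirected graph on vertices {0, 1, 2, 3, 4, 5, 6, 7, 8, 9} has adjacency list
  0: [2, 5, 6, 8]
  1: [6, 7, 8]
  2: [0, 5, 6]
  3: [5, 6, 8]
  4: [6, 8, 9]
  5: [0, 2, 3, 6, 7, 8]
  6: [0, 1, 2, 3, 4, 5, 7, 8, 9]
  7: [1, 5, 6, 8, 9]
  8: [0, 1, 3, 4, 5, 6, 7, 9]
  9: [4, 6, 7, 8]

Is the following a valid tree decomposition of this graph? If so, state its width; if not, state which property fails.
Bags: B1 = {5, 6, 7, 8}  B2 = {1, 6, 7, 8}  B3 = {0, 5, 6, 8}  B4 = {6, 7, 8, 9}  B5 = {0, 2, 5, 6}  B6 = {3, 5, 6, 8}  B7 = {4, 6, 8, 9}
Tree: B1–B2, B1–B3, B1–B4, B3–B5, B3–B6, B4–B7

Checking the three conditions: (i) the bags cover all of {0, 1, 2, 3, 4, 5, 6, 7, 8, 9}; (ii) for each edge, some bag contains both endpoints; (iii) the bags containing any fixed vertex form a subtree. All hold, so the decomposition is valid with width 4 − 1 = 3.

Yes; width 3.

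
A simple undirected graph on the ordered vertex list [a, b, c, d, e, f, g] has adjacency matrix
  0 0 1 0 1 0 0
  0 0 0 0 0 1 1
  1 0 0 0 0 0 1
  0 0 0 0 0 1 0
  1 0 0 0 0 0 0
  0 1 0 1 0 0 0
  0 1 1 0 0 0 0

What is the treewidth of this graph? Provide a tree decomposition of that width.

Treewidth 1.
Bags: B1 = {d, f}  B2 = {b, f}  B3 = {b, g}  B4 = {c, g}  B5 = {a, c}  B6 = {a, e}
Tree: B1–B2, B2–B3, B3–B4, B4–B5, B5–B6

The largest bag has 2 vertices, giving width 1; this decomposition certifies tw(G) ≤ 1. G has an edge, so its treewidth is at least 1. The upper and lower bounds meet at 1, so that is the treewidth.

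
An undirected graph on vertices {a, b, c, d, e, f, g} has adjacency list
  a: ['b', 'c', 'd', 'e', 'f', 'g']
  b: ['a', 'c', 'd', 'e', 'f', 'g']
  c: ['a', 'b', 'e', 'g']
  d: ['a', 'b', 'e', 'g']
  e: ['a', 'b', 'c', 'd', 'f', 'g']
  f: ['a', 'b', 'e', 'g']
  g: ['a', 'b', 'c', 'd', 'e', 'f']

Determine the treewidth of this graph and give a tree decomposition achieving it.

Treewidth 4.
One optimal decomposition is:
Bags: B1 = {a, b, e, f, g}  B2 = {a, b, d, e, g}  B3 = {a, b, c, e, g}
Tree: B1–B2, B1–B3

Every bag has size at most 5, so the width is 5 − 1 = 4 and tw(G) ≤ 4. Conversely, {a, b, d, e, g} is a clique of size 5, and the vertices of any clique must share a bag in every tree decomposition; so some bag has ≥ 5 vertices and tw(G) ≥ 4. The upper and lower bounds meet at 4, so that is the treewidth.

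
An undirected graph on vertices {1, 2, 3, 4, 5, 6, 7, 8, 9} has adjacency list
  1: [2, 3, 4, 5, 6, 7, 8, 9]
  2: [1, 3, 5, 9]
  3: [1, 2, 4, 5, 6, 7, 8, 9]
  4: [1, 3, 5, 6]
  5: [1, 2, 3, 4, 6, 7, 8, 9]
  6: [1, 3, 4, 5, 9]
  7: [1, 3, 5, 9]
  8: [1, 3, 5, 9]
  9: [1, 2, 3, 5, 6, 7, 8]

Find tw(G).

4

A width-4 tree decomposition is:
Bags: B1 = {1, 3, 5, 7, 9}  B2 = {1, 3, 5, 6, 9}  B3 = {1, 3, 4, 5, 6}  B4 = {1, 2, 3, 5, 9}  B5 = {1, 3, 5, 8, 9}
Tree: B1–B2, B2–B3, B1–B4, B2–B5
Each bag holds 5 vertices, so the decomposition has width 4, which upper-bounds the treewidth. On the other hand G contains the 5-clique {1, 3, 5, 8, 9}. A clique must lie in a single bag of any decomposition, so no decomposition can have width below 4. Combining the bounds, tw(G) = 4.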